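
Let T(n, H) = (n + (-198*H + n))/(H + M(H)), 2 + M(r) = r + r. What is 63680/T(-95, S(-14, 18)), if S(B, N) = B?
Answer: -1400960/1291 ≈ -1085.2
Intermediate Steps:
M(r) = -2 + 2*r (M(r) = -2 + (r + r) = -2 + 2*r)
T(n, H) = (-198*H + 2*n)/(-2 + 3*H) (T(n, H) = (n + (-198*H + n))/(H + (-2 + 2*H)) = (n + (n - 198*H))/(-2 + 3*H) = (-198*H + 2*n)/(-2 + 3*H))
63680/T(-95, S(-14, 18)) = 63680/((2*(-95 - 99*(-14))/(-2 + 3*(-14)))) = 63680/((2*(-95 + 1386)/(-2 - 42))) = 63680/((2*1291/(-44))) = 63680/((2*(-1/44)*1291)) = 63680/(-1291/22) = 63680*(-22/1291) = -1400960/1291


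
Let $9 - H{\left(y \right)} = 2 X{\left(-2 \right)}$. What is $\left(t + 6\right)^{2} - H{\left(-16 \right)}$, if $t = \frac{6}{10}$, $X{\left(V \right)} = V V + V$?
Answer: $\frac{964}{25} \approx 38.56$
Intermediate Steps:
$X{\left(V \right)} = V + V^{2}$ ($X{\left(V \right)} = V^{2} + V = V + V^{2}$)
$t = \frac{3}{5}$ ($t = 6 \cdot \frac{1}{10} = \frac{3}{5} \approx 0.6$)
$H{\left(y \right)} = 5$ ($H{\left(y \right)} = 9 - 2 \left(- 2 \left(1 - 2\right)\right) = 9 - 2 \left(\left(-2\right) \left(-1\right)\right) = 9 - 2 \cdot 2 = 9 - 4 = 5$)
$\left(t + 6\right)^{2} - H{\left(-16 \right)} = \left(\frac{3}{5} + 6\right)^{2} - 5 = \left(\frac{33}{5}\right)^{2} - 5 = \frac{1089}{25} - 5 = \frac{964}{25}$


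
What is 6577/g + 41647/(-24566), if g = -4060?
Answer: -165328701/49868980 ≈ -3.3153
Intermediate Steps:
6577/g + 41647/(-24566) = 6577/(-4060) + 41647/(-24566) = 6577*(-1/4060) + 41647*(-1/24566) = -6577/4060 - 41647/24566 = -165328701/49868980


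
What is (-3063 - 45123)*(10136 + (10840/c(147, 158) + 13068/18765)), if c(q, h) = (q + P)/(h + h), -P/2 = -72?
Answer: -71167139595768/67415 ≈ -1.0557e+9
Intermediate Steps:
P = 144 (P = -2*(-72) = 144)
c(q, h) = (144 + q)/(2*h) (c(q, h) = (q + 144)/(h + h) = (144 + q)/((2*h)) = (144 + q)*(1/(2*h)) = (144 + q)/(2*h))
(-3063 - 45123)*(10136 + (10840/c(147, 158) + 13068/18765)) = (-3063 - 45123)*(10136 + (10840/(((½)*(144 + 147)/158)) + 13068/18765)) = -48186*(10136 + (10840/(((½)*(1/158)*291)) + 13068*(1/18765))) = -48186*(10136 + (10840/(291/316) + 484/695)) = -48186*(10136 + (10840*(316/291) + 484/695)) = -48186*(10136 + (3425440/291 + 484/695)) = -48186*(10136 + 2380821644/202245) = -48186*4430776964/202245 = -71167139595768/67415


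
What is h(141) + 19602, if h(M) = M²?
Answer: 39483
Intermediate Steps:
h(141) + 19602 = 141² + 19602 = 19881 + 19602 = 39483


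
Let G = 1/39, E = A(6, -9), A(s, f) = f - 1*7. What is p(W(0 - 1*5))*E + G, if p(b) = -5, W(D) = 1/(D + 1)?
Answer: 3121/39 ≈ 80.026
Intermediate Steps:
W(D) = 1/(1 + D)
A(s, f) = -7 + f (A(s, f) = f - 7 = -7 + f)
E = -16 (E = -7 - 9 = -16)
G = 1/39 ≈ 0.025641
p(W(0 - 1*5))*E + G = -5*(-16) + 1/39 = 80 + 1/39 = 3121/39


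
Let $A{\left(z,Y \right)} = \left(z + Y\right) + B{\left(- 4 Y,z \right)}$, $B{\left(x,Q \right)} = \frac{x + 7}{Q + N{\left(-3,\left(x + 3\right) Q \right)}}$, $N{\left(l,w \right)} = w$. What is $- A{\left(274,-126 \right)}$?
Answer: $- \frac{20600927}{139192} \approx -148.0$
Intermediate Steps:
$B{\left(x,Q \right)} = \frac{7 + x}{Q + Q \left(3 + x\right)}$ ($B{\left(x,Q \right)} = \frac{x + 7}{Q + \left(x + 3\right) Q} = \frac{7 + x}{Q + \left(3 + x\right) Q} = \frac{7 + x}{Q + Q \left(3 + x\right)}$)
$A{\left(z,Y \right)} = Y + z + \frac{7 - 4 Y}{z \left(4 - 4 Y\right)}$ ($A{\left(z,Y \right)} = \left(z + Y\right) + \frac{7 - 4 Y}{z \left(4 - 4 Y\right)} = \left(Y + z\right) + \frac{7 - 4 Y}{z \left(4 - 4 Y\right)} = Y + z + \frac{7 - 4 Y}{z \left(4 - 4 Y\right)}$)
$- A{\left(274,-126 \right)} = - \frac{- \frac{7}{4} - 126 + 274 \left(-1 - 126\right) \left(-126 + 274\right)}{274 \left(-1 - 126\right)} = - \frac{- \frac{7}{4} - 126 + 274 \left(-127\right) 148}{274 \left(-127\right)} = - \frac{\left(-1\right) \left(- \frac{7}{4} - 126 - 5150104\right)}{274 \cdot 127} = - \frac{\left(-1\right) \left(-20600927\right)}{274 \cdot 127 \cdot 4} = \left(-1\right) \frac{20600927}{139192} = - \frac{20600927}{139192}$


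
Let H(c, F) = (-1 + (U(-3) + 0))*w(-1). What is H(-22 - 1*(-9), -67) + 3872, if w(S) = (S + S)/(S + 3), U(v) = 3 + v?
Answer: 3873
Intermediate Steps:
w(S) = 2*S/(3 + S) (w(S) = (2*S)/(3 + S) = 2*S/(3 + S))
H(c, F) = 1 (H(c, F) = (-1 + ((3 - 3) + 0))*(2*(-1)/(3 - 1)) = (-1 + (0 + 0))*(2*(-1)/2) = (-1 + 0)*(2*(-1)*(½)) = -1*(-1) = 1)
H(-22 - 1*(-9), -67) + 3872 = 1 + 3872 = 3873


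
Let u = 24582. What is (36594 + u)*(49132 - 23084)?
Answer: 1593512448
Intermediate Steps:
(36594 + u)*(49132 - 23084) = (36594 + 24582)*(49132 - 23084) = 61176*26048 = 1593512448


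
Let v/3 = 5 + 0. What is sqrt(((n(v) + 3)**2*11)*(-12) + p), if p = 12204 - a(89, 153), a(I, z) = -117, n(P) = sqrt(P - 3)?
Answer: 3*sqrt(1061 - 176*sqrt(3)) ≈ 82.495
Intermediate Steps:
v = 15 (v = 3*(5 + 0) = 3*5 = 15)
n(P) = sqrt(-3 + P)
p = 12321 (p = 12204 - 1*(-117) = 12204 + 117 = 12321)
sqrt(((n(v) + 3)**2*11)*(-12) + p) = sqrt(((sqrt(-3 + 15) + 3)**2*11)*(-12) + 12321) = sqrt(((sqrt(12) + 3)**2*11)*(-12) + 12321) = sqrt(((2*sqrt(3) + 3)**2*11)*(-12) + 12321) = sqrt(((3 + 2*sqrt(3))**2*11)*(-12) + 12321) = sqrt((11*(3 + 2*sqrt(3))**2)*(-12) + 12321) = sqrt(-132*(3 + 2*sqrt(3))**2 + 12321) = sqrt(12321 - 132*(3 + 2*sqrt(3))**2)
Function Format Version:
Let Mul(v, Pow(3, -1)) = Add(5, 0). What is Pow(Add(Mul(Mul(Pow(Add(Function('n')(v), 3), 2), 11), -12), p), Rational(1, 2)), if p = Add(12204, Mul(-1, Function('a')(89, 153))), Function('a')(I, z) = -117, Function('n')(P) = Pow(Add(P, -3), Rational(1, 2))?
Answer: Mul(3, Pow(Add(1061, Mul(-176, Pow(3, Rational(1, 2)))), Rational(1, 2))) ≈ 82.495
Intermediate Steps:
v = 15 (v = Mul(3, Add(5, 0)) = Mul(3, 5) = 15)
Function('n')(P) = Pow(Add(-3, P), Rational(1, 2))
p = 12321 (p = Add(12204, Mul(-1, -117)) = Add(12204, 117) = 12321)
Pow(Add(Mul(Mul(Pow(Add(Function('n')(v), 3), 2), 11), -12), p), Rational(1, 2)) = Pow(Add(Mul(Mul(Pow(Add(Pow(Add(-3, 15), Rational(1, 2)), 3), 2), 11), -12), 12321), Rational(1, 2)) = Pow(Add(Mul(Mul(Pow(Add(Pow(12, Rational(1, 2)), 3), 2), 11), -12), 12321), Rational(1, 2)) = Pow(Add(Mul(Mul(Pow(Add(Mul(2, Pow(3, Rational(1, 2))), 3), 2), 11), -12), 12321), Rational(1, 2)) = Pow(Add(Mul(Mul(Pow(Add(3, Mul(2, Pow(3, Rational(1, 2)))), 2), 11), -12), 12321), Rational(1, 2)) = Pow(Add(Mul(Mul(11, Pow(Add(3, Mul(2, Pow(3, Rational(1, 2)))), 2)), -12), 12321), Rational(1, 2)) = Pow(Add(Mul(-132, Pow(Add(3, Mul(2, Pow(3, Rational(1, 2)))), 2)), 12321), Rational(1, 2)) = Pow(Add(12321, Mul(-132, Pow(Add(3, Mul(2, Pow(3, Rational(1, 2)))), 2))), Rational(1, 2))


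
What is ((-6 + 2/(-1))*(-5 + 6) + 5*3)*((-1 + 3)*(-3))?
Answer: -42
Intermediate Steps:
((-6 + 2/(-1))*(-5 + 6) + 5*3)*((-1 + 3)*(-3)) = ((-6 + 2*(-1))*1 + 15)*(2*(-3)) = ((-6 - 2)*1 + 15)*(-6) = (-8*1 + 15)*(-6) = (-8 + 15)*(-6) = 7*(-6) = -42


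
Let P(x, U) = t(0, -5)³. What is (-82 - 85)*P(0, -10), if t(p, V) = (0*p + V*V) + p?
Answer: -2609375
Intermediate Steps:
t(p, V) = p + V² (t(p, V) = (0 + V²) + p = V² + p = p + V²)
P(x, U) = 15625 (P(x, U) = (0 + (-5)²)³ = (0 + 25)³ = 25³ = 15625)
(-82 - 85)*P(0, -10) = (-82 - 85)*15625 = -167*15625 = -2609375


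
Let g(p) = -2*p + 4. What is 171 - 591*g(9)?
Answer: 8445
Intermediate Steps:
g(p) = 4 - 2*p
171 - 591*g(9) = 171 - 591*(4 - 2*9) = 171 - 591*(4 - 18) = 171 - 591*(-14) = 171 + 8274 = 8445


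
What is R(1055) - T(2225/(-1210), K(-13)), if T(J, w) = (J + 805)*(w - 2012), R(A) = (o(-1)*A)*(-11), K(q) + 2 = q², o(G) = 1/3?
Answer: 1073001865/726 ≈ 1.4780e+6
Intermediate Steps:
o(G) = ⅓
K(q) = -2 + q²
R(A) = -11*A/3 (R(A) = (A/3)*(-11) = -11*A/3)
T(J, w) = (-2012 + w)*(805 + J) (T(J, w) = (805 + J)*(-2012 + w) = (-2012 + w)*(805 + J))
R(1055) - T(2225/(-1210), K(-13)) = -11/3*1055 - (-1619660 - 4476700/(-1210) + 805*(-2 + (-13)²) + (2225/(-1210))*(-2 + (-13)²)) = -11605/3 - (-1619660 - 4476700*(-1)/1210 + 805*(-2 + 169) + (2225*(-1/1210))*(-2 + 169)) = -11605/3 - (-1619660 - 2012*(-445/242) + 805*167 - 445/242*167) = -11605/3 - (-1619660 + 447670/121 + 134435 - 74315/242) = -11605/3 - 1*(-358603425/242) = -11605/3 + 358603425/242 = 1073001865/726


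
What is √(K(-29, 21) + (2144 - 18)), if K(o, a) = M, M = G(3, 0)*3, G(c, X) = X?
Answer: √2126 ≈ 46.109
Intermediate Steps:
M = 0 (M = 0*3 = 0)
K(o, a) = 0
√(K(-29, 21) + (2144 - 18)) = √(0 + (2144 - 18)) = √(0 + 2126) = √2126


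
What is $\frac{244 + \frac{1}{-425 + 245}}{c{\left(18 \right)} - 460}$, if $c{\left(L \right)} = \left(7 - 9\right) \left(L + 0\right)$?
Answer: $- \frac{43919}{89280} \approx -0.49192$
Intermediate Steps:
$c{\left(L \right)} = - 2 L$
$\frac{244 + \frac{1}{-425 + 245}}{c{\left(18 \right)} - 460} = \frac{244 + \frac{1}{-425 + 245}}{\left(-2\right) 18 - 460} = \frac{244 + \frac{1}{-180}}{-36 - 460} = \frac{244 - \frac{1}{180}}{-496} = \frac{43919}{180} \left(- \frac{1}{496}\right) = - \frac{43919}{89280}$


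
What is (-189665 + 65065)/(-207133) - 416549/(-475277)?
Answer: 145500558217/98445550841 ≈ 1.4780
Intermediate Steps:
(-189665 + 65065)/(-207133) - 416549/(-475277) = -124600*(-1/207133) - 416549*(-1/475277) = 124600/207133 + 416549/475277 = 145500558217/98445550841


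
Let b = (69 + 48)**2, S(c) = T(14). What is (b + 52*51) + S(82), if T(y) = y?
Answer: 16355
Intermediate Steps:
S(c) = 14
b = 13689 (b = 117**2 = 13689)
(b + 52*51) + S(82) = (13689 + 52*51) + 14 = (13689 + 2652) + 14 = 16341 + 14 = 16355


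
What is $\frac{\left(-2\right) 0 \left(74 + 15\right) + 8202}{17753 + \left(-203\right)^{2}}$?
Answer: $\frac{1367}{9827} \approx 0.13911$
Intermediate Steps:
$\frac{\left(-2\right) 0 \left(74 + 15\right) + 8202}{17753 + \left(-203\right)^{2}} = \frac{0 \cdot 89 + 8202}{17753 + 41209} = \frac{0 + 8202}{58962} = 8202 \cdot \frac{1}{58962} = \frac{1367}{9827}$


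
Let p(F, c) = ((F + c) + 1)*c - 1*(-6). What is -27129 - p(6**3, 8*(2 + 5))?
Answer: -42423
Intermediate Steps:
p(F, c) = 6 + c*(1 + F + c) (p(F, c) = (1 + F + c)*c + 6 = c*(1 + F + c) + 6 = 6 + c*(1 + F + c))
-27129 - p(6**3, 8*(2 + 5)) = -27129 - (6 + 8*(2 + 5) + (8*(2 + 5))**2 + 6**3*(8*(2 + 5))) = -27129 - (6 + 8*7 + (8*7)**2 + 216*(8*7)) = -27129 - (6 + 56 + 56**2 + 216*56) = -27129 - (6 + 56 + 3136 + 12096) = -27129 - 1*15294 = -27129 - 15294 = -42423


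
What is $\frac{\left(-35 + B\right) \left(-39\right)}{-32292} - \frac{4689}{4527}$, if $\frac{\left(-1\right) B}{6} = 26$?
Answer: $- \frac{527461}{416484} \approx -1.2665$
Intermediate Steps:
$B = -156$ ($B = \left(-6\right) 26 = -156$)
$\frac{\left(-35 + B\right) \left(-39\right)}{-32292} - \frac{4689}{4527} = \frac{\left(-35 - 156\right) \left(-39\right)}{-32292} - \frac{4689}{4527} = \left(-191\right) \left(-39\right) \left(- \frac{1}{32292}\right) - \frac{521}{503} = 7449 \left(- \frac{1}{32292}\right) - \frac{521}{503} = - \frac{191}{828} - \frac{521}{503} = - \frac{527461}{416484}$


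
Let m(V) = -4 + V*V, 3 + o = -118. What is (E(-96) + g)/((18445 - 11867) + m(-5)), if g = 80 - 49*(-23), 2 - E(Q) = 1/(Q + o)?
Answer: 262354/1431983 ≈ 0.18321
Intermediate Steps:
o = -121 (o = -3 - 118 = -121)
m(V) = -4 + V²
E(Q) = 2 - 1/(-121 + Q) (E(Q) = 2 - 1/(Q - 121) = 2 - 1/(-121 + Q))
g = 1207 (g = 80 + 1127 = 1207)
(E(-96) + g)/((18445 - 11867) + m(-5)) = ((-243 + 2*(-96))/(-121 - 96) + 1207)/((18445 - 11867) + (-4 + (-5)²)) = ((-243 - 192)/(-217) + 1207)/(6578 + (-4 + 25)) = (-1/217*(-435) + 1207)/(6578 + 21) = (435/217 + 1207)/6599 = (262354/217)*(1/6599) = 262354/1431983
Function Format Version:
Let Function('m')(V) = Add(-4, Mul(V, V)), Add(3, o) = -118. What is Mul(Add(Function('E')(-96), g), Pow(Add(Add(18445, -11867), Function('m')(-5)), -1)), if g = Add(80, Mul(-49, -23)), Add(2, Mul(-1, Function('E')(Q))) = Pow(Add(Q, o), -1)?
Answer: Rational(262354, 1431983) ≈ 0.18321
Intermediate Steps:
o = -121 (o = Add(-3, -118) = -121)
Function('m')(V) = Add(-4, Pow(V, 2))
Function('E')(Q) = Add(2, Mul(-1, Pow(Add(-121, Q), -1))) (Function('E')(Q) = Add(2, Mul(-1, Pow(Add(Q, -121), -1))) = Add(2, Mul(-1, Pow(Add(-121, Q), -1))))
g = 1207 (g = Add(80, 1127) = 1207)
Mul(Add(Function('E')(-96), g), Pow(Add(Add(18445, -11867), Function('m')(-5)), -1)) = Mul(Add(Mul(Pow(Add(-121, -96), -1), Add(-243, Mul(2, -96))), 1207), Pow(Add(Add(18445, -11867), Add(-4, Pow(-5, 2))), -1)) = Mul(Add(Mul(Pow(-217, -1), Add(-243, -192)), 1207), Pow(Add(6578, Add(-4, 25)), -1)) = Mul(Add(Mul(Rational(-1, 217), -435), 1207), Pow(Add(6578, 21), -1)) = Mul(Add(Rational(435, 217), 1207), Pow(6599, -1)) = Mul(Rational(262354, 217), Rational(1, 6599)) = Rational(262354, 1431983)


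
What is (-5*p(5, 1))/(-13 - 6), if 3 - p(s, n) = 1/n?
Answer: 10/19 ≈ 0.52632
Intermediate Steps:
p(s, n) = 3 - 1/n
(-5*p(5, 1))/(-13 - 6) = (-5*(3 - 1/1))/(-13 - 6) = -5*(3 - 1*1)/(-19) = -5*(3 - 1)*(-1/19) = -5*2*(-1/19) = -10*(-1/19) = 10/19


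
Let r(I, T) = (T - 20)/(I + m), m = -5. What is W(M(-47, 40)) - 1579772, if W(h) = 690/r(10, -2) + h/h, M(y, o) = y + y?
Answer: -17379206/11 ≈ -1.5799e+6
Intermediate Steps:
M(y, o) = 2*y
r(I, T) = (-20 + T)/(-5 + I) (r(I, T) = (T - 20)/(I - 5) = (-20 + T)/(-5 + I))
W(h) = -1714/11 (W(h) = 690/(((-20 - 2)/(-5 + 10))) + h/h = 690/((-22/5)) + 1 = 690/(((⅕)*(-22))) + 1 = 690/(-22/5) + 1 = 690*(-5/22) + 1 = -1725/11 + 1 = -1714/11)
W(M(-47, 40)) - 1579772 = -1714/11 - 1579772 = -17379206/11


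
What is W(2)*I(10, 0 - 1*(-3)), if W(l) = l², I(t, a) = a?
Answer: 12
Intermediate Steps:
W(2)*I(10, 0 - 1*(-3)) = 2²*(0 - 1*(-3)) = 4*(0 + 3) = 4*3 = 12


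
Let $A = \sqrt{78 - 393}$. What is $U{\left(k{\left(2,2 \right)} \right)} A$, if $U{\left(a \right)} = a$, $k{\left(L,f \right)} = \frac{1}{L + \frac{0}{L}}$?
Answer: $\frac{3 i \sqrt{35}}{2} \approx 8.8741 i$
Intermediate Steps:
$k{\left(L,f \right)} = \frac{1}{L}$ ($k{\left(L,f \right)} = \frac{1}{L + 0} = \frac{1}{L}$)
$A = 3 i \sqrt{35}$ ($A = \sqrt{-315} = 3 i \sqrt{35} \approx 17.748 i$)
$U{\left(k{\left(2,2 \right)} \right)} A = \frac{3 i \sqrt{35}}{2}$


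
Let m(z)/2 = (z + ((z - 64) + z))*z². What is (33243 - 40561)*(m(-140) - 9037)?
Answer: 138909083166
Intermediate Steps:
m(z) = 2*z²*(-64 + 3*z) (m(z) = 2*((z + ((z - 64) + z))*z²) = 2*((z + ((-64 + z) + z))*z²) = 2*((z + (-64 + 2*z))*z²) = 2*((-64 + 3*z)*z²) = 2*(z²*(-64 + 3*z)) = 2*z²*(-64 + 3*z))
(33243 - 40561)*(m(-140) - 9037) = (33243 - 40561)*((-140)²*(-128 + 6*(-140)) - 9037) = -7318*(19600*(-128 - 840) - 9037) = -7318*(19600*(-968) - 9037) = -7318*(-18972800 - 9037) = -7318*(-18981837) = 138909083166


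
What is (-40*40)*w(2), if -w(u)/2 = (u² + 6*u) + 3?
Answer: 60800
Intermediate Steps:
w(u) = -6 - 12*u - 2*u² (w(u) = -2*((u² + 6*u) + 3) = -2*(3 + u² + 6*u) = -6 - 12*u - 2*u²)
(-40*40)*w(2) = (-40*40)*(-6 - 12*2 - 2*2²) = -1600*(-6 - 24 - 2*4) = -1600*(-6 - 24 - 8) = -1600*(-38) = 60800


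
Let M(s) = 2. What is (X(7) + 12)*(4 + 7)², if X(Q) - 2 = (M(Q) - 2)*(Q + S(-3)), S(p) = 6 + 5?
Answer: 1694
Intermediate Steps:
S(p) = 11
X(Q) = 2 (X(Q) = 2 + (2 - 2)*(Q + 11) = 2 + 0*(11 + Q) = 2 + 0 = 2)
(X(7) + 12)*(4 + 7)² = (2 + 12)*(4 + 7)² = 14*11² = 14*121 = 1694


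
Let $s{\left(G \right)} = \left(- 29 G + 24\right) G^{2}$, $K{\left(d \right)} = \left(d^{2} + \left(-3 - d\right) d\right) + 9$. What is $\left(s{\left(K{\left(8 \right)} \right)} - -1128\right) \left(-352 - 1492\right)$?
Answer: $-192519132$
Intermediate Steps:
$K{\left(d \right)} = 9 + d^{2} + d \left(-3 - d\right)$ ($K{\left(d \right)} = \left(d^{2} + d \left(-3 - d\right)\right) + 9 = 9 + d^{2} + d \left(-3 - d\right)$)
$s{\left(G \right)} = G^{2} \left(24 - 29 G\right)$ ($s{\left(G \right)} = \left(24 - 29 G\right) G^{2} = G^{2} \left(24 - 29 G\right)$)
$\left(s{\left(K{\left(8 \right)} \right)} - -1128\right) \left(-352 - 1492\right) = \left(\left(9 - 24\right)^{2} \left(24 - 29 \left(9 - 24\right)\right) - -1128\right) \left(-352 - 1492\right) = \left(\left(9 - 24\right)^{2} \left(24 - 29 \left(9 - 24\right)\right) + 1128\right) \left(-1844\right) = \left(\left(-15\right)^{2} \left(24 - -435\right) + 1128\right) \left(-1844\right) = \left(225 \left(24 + 435\right) + 1128\right) \left(-1844\right) = \left(225 \cdot 459 + 1128\right) \left(-1844\right) = \left(103275 + 1128\right) \left(-1844\right) = 104403 \left(-1844\right) = -192519132$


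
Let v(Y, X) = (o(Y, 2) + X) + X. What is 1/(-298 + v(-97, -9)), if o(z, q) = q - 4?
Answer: -1/318 ≈ -0.0031447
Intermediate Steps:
o(z, q) = -4 + q
v(Y, X) = -2 + 2*X (v(Y, X) = ((-4 + 2) + X) + X = (-2 + X) + X = -2 + 2*X)
1/(-298 + v(-97, -9)) = 1/(-298 + (-2 + 2*(-9))) = 1/(-298 + (-2 - 18)) = 1/(-298 - 20) = 1/(-318) = -1/318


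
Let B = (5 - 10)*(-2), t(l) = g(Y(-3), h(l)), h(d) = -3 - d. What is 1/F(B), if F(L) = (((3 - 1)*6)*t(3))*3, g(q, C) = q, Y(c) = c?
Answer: -1/108 ≈ -0.0092593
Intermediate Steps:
t(l) = -3
B = 10 (B = -5*(-2) = 10)
F(L) = -108 (F(L) = (((3 - 1)*6)*(-3))*3 = ((2*6)*(-3))*3 = (12*(-3))*3 = -36*3 = -108)
1/F(B) = 1/(-108) = -1/108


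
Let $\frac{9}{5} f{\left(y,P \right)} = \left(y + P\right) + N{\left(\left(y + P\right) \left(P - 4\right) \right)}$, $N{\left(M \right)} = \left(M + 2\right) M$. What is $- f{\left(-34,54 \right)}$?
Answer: $- \frac{5010100}{9} \approx -5.5668 \cdot 10^{5}$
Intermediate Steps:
$N{\left(M \right)} = M \left(2 + M\right)$ ($N{\left(M \right)} = \left(2 + M\right) M = M \left(2 + M\right)$)
$f{\left(y,P \right)} = \frac{5 P}{9} + \frac{5 y}{9} + \frac{5 \left(-4 + P\right) \left(2 + \left(-4 + P\right) \left(P + y\right)\right) \left(P + y\right)}{9}$ ($f{\left(y,P \right)} = \frac{5 \left(\left(y + P\right) + \left(y + P\right) \left(P - 4\right) \left(2 + \left(y + P\right) \left(P - 4\right)\right)\right)}{9} = \frac{5 \left(\left(P + y\right) + \left(P + y\right) \left(-4 + P\right) \left(2 + \left(P + y\right) \left(-4 + P\right)\right)\right)}{9} = \frac{5 \left(\left(P + y\right) + \left(-4 + P\right) \left(P + y\right) \left(2 + \left(-4 + P\right) \left(P + y\right)\right)\right)}{9} = \frac{5 \left(\left(P + y\right) + \left(-4 + P\right) \left(2 + \left(-4 + P\right) \left(P + y\right)\right) \left(P + y\right)\right)}{9} = \frac{5 \left(P + y + \left(-4 + P\right) \left(2 + \left(-4 + P\right) \left(P + y\right)\right) \left(P + y\right)\right)}{9} = \frac{5 P}{9} + \frac{5 y}{9} + \frac{5 \left(-4 + P\right) \left(2 + \left(-4 + P\right) \left(P + y\right)\right) \left(P + y\right)}{9}$)
$- f{\left(-34,54 \right)} = - (\frac{5}{9} \cdot 54 + \frac{5}{9} \left(-34\right) + \frac{5 \left(54^{2} - 216 - -136 + 54 \left(-34\right)\right) \left(2 + 54^{2} - 216 - -136 + 54 \left(-34\right)\right)}{9}) = - (30 - \frac{170}{9} + \frac{5 \left(2916 - 216 + 136 - 1836\right) \left(2 + 2916 - 216 + 136 - 1836\right)}{9}) = - (30 - \frac{170}{9} + \frac{5}{9} \cdot 1000 \cdot 1002) = - (30 - \frac{170}{9} + \frac{1670000}{3}) = \left(-1\right) \frac{5010100}{9} = - \frac{5010100}{9}$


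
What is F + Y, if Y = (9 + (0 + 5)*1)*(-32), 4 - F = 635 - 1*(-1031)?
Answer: -2110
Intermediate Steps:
F = -1662 (F = 4 - (635 - 1*(-1031)) = 4 - (635 + 1031) = 4 - 1*1666 = 4 - 1666 = -1662)
Y = -448 (Y = (9 + 5*1)*(-32) = (9 + 5)*(-32) = 14*(-32) = -448)
F + Y = -1662 - 448 = -2110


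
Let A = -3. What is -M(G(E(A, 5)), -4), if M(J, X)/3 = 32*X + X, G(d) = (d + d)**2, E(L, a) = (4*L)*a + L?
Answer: 396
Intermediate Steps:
E(L, a) = L + 4*L*a (E(L, a) = 4*L*a + L = L + 4*L*a)
G(d) = 4*d**2 (G(d) = (2*d)**2 = 4*d**2)
M(J, X) = 99*X (M(J, X) = 3*(32*X + X) = 3*(33*X) = 99*X)
-M(G(E(A, 5)), -4) = -99*(-4) = -1*(-396) = 396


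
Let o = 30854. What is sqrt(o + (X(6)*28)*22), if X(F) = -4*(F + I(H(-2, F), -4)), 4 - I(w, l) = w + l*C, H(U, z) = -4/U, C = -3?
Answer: sqrt(40710) ≈ 201.77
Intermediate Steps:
I(w, l) = 4 - w + 3*l (I(w, l) = 4 - (w + l*(-3)) = 4 - (w - 3*l) = 4 + (-w + 3*l) = 4 - w + 3*l)
X(F) = 40 - 4*F (X(F) = -4*(F + (4 - (-4)/(-2) + 3*(-4))) = -4*(F + (4 - (-4)*(-1)/2 - 12)) = -4*(F + (4 - 1*2 - 12)) = -4*(F + (4 - 2 - 12)) = -4*(F - 10) = -4*(-10 + F) = 40 - 4*F)
sqrt(o + (X(6)*28)*22) = sqrt(30854 + ((40 - 4*6)*28)*22) = sqrt(30854 + ((40 - 24)*28)*22) = sqrt(30854 + (16*28)*22) = sqrt(30854 + 448*22) = sqrt(30854 + 9856) = sqrt(40710)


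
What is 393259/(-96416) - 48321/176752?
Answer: -4635514519/1065107552 ≈ -4.3522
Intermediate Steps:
393259/(-96416) - 48321/176752 = 393259*(-1/96416) - 48321*1/176752 = -393259/96416 - 48321/176752 = -4635514519/1065107552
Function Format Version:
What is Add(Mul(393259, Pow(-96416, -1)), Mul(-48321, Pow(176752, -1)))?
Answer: Rational(-4635514519, 1065107552) ≈ -4.3522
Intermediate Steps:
Add(Mul(393259, Pow(-96416, -1)), Mul(-48321, Pow(176752, -1))) = Add(Mul(393259, Rational(-1, 96416)), Mul(-48321, Rational(1, 176752))) = Add(Rational(-393259, 96416), Rational(-48321, 176752)) = Rational(-4635514519, 1065107552)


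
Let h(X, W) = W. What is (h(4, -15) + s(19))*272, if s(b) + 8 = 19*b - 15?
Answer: 87856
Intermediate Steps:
s(b) = -23 + 19*b (s(b) = -8 + (19*b - 15) = -8 + (-15 + 19*b) = -23 + 19*b)
(h(4, -15) + s(19))*272 = (-15 + (-23 + 19*19))*272 = (-15 + (-23 + 361))*272 = (-15 + 338)*272 = 323*272 = 87856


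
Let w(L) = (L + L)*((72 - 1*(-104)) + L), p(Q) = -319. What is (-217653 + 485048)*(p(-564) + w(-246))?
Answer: 9123784795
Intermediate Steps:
w(L) = 2*L*(176 + L) (w(L) = (2*L)*((72 + 104) + L) = (2*L)*(176 + L) = 2*L*(176 + L))
(-217653 + 485048)*(p(-564) + w(-246)) = (-217653 + 485048)*(-319 + 2*(-246)*(176 - 246)) = 267395*(-319 + 2*(-246)*(-70)) = 267395*(-319 + 34440) = 267395*34121 = 9123784795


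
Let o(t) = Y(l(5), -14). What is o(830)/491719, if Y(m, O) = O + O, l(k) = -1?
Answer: -28/491719 ≈ -5.6943e-5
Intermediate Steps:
Y(m, O) = 2*O
o(t) = -28 (o(t) = 2*(-14) = -28)
o(830)/491719 = -28/491719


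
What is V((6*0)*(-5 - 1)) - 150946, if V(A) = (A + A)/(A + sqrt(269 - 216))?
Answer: -150946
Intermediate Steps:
V(A) = 2*A/(A + sqrt(53)) (V(A) = (2*A)/(A + sqrt(53)) = 2*A/(A + sqrt(53)))
V((6*0)*(-5 - 1)) - 150946 = 2*((6*0)*(-5 - 1))/((6*0)*(-5 - 1) + sqrt(53)) - 150946 = 2*(0*(-6))/(0*(-6) + sqrt(53)) - 150946 = 2*0/(0 + sqrt(53)) - 150946 = 2*0/sqrt(53) - 150946 = 2*0*(sqrt(53)/53) - 150946 = 0 - 150946 = -150946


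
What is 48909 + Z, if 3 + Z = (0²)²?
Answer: 48906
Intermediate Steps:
Z = -3 (Z = -3 + (0²)² = -3 + 0² = -3 + 0 = -3)
48909 + Z = 48909 - 3 = 48906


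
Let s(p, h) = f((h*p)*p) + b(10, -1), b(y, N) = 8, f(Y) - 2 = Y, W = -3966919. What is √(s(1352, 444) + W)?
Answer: √807622467 ≈ 28419.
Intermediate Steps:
f(Y) = 2 + Y
s(p, h) = 10 + h*p² (s(p, h) = (2 + (h*p)*p) + 8 = (2 + h*p²) + 8 = 10 + h*p²)
√(s(1352, 444) + W) = √((10 + 444*1352²) - 3966919) = √((10 + 444*1827904) - 3966919) = √((10 + 811589376) - 3966919) = √(811589386 - 3966919) = √807622467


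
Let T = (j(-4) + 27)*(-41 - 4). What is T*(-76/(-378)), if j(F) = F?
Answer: -4370/21 ≈ -208.10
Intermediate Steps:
T = -1035 (T = (-4 + 27)*(-41 - 4) = 23*(-45) = -1035)
T*(-76/(-378)) = -(-78660)/(-378) = -(-78660)*(-1)/378 = -1035*38/189 = -4370/21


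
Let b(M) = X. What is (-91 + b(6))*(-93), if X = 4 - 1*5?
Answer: 8556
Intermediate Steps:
X = -1 (X = 4 - 5 = -1)
b(M) = -1
(-91 + b(6))*(-93) = (-91 - 1)*(-93) = -92*(-93) = 8556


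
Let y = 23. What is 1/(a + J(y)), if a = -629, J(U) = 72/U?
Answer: -23/14395 ≈ -0.0015978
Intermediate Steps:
1/(a + J(y)) = 1/(-629 + 72/23) = 1/(-14395/23) = -23/14395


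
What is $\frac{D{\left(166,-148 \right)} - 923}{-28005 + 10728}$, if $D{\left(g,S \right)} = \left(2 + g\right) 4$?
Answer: $\frac{251}{17277} \approx 0.014528$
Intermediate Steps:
$D{\left(g,S \right)} = 8 + 4 g$
$\frac{D{\left(166,-148 \right)} - 923}{-28005 + 10728} = \frac{\left(8 + 4 \cdot 166\right) - 923}{-28005 + 10728} = \frac{\left(8 + 664\right) - 923}{-17277} = \left(672 - 923\right) \left(- \frac{1}{17277}\right) = \left(-251\right) \left(- \frac{1}{17277}\right) = \frac{251}{17277}$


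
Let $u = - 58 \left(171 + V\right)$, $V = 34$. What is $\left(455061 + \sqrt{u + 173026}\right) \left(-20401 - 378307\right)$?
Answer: $-181436461188 - 4784496 \sqrt{1119} \approx -1.816 \cdot 10^{11}$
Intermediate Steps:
$u = -11890$ ($u = - 58 \left(171 + 34\right) = \left(-58\right) 205 = -11890$)
$\left(455061 + \sqrt{u + 173026}\right) \left(-20401 - 378307\right) = \left(455061 + \sqrt{-11890 + 173026}\right) \left(-20401 - 378307\right) = \left(455061 + \sqrt{161136}\right) \left(-398708\right) = \left(455061 + 12 \sqrt{1119}\right) \left(-398708\right) = -181436461188 - 4784496 \sqrt{1119}$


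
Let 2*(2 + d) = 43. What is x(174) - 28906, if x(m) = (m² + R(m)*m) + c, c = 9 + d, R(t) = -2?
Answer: 2101/2 ≈ 1050.5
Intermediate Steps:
d = 39/2 (d = -2 + (½)*43 = -2 + 43/2 = 39/2 ≈ 19.500)
c = 57/2 (c = 9 + 39/2 = 57/2 ≈ 28.500)
x(m) = 57/2 + m² - 2*m (x(m) = (m² - 2*m) + 57/2 = 57/2 + m² - 2*m)
x(174) - 28906 = (57/2 + 174² - 2*174) - 28906 = (57/2 + 30276 - 348) - 28906 = 59913/2 - 28906 = 2101/2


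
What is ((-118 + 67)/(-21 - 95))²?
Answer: 2601/13456 ≈ 0.19330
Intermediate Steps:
((-118 + 67)/(-21 - 95))² = (-51/(-116))² = (-51*(-1/116))² = (51/116)² = 2601/13456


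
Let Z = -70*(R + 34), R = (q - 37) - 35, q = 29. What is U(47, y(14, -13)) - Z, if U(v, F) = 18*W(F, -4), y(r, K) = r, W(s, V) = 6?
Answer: -522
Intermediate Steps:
R = -43 (R = (29 - 37) - 35 = -8 - 35 = -43)
Z = 630 (Z = -70*(-43 + 34) = -70*(-9) = 630)
U(v, F) = 108 (U(v, F) = 18*6 = 108)
U(47, y(14, -13)) - Z = 108 - 1*630 = 108 - 630 = -522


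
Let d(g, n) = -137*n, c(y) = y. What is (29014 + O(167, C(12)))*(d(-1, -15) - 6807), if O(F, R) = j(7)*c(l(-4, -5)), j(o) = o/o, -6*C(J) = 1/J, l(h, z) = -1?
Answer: -137869776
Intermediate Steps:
C(J) = -1/(6*J)
j(o) = 1
O(F, R) = -1 (O(F, R) = 1*(-1) = -1)
(29014 + O(167, C(12)))*(d(-1, -15) - 6807) = (29014 - 1)*(-137*(-15) - 6807) = 29013*(2055 - 6807) = 29013*(-4752) = -137869776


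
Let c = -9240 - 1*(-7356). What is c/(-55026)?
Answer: 314/9171 ≈ 0.034238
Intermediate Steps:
c = -1884 (c = -9240 + 7356 = -1884)
c/(-55026) = -1884/(-55026) = -1884*(-1/55026) = 314/9171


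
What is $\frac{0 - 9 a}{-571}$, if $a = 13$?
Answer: $\frac{117}{571} \approx 0.2049$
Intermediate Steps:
$\frac{0 - 9 a}{-571} = \frac{0 - 117}{-571} = \left(0 - 117\right) \left(- \frac{1}{571}\right) = \left(-117\right) \left(- \frac{1}{571}\right) = \frac{117}{571}$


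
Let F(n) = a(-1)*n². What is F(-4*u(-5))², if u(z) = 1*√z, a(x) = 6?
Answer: 230400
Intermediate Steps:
u(z) = √z
F(n) = 6*n²
F(-4*u(-5))² = (6*(-4*I*√5)²)² = (6*(-80))² = (-480)² = 230400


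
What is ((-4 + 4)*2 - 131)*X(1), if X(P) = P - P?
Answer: 0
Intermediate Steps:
X(P) = 0
((-4 + 4)*2 - 131)*X(1) = ((-4 + 4)*2 - 131)*0 = (0*2 - 131)*0 = (0 - 131)*0 = -131*0 = 0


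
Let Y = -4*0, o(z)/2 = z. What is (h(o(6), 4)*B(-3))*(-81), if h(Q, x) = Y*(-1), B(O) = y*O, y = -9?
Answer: 0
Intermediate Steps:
o(z) = 2*z
Y = 0
B(O) = -9*O
h(Q, x) = 0 (h(Q, x) = 0*(-1) = 0)
(h(o(6), 4)*B(-3))*(-81) = (0*(-9*(-3)))*(-81) = (0*27)*(-81) = 0*(-81) = 0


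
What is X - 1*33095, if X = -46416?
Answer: -79511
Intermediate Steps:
X - 1*33095 = -46416 - 1*33095 = -46416 - 33095 = -79511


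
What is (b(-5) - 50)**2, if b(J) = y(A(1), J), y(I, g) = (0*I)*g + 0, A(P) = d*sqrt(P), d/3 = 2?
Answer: 2500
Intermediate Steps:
d = 6 (d = 3*2 = 6)
A(P) = 6*sqrt(P)
y(I, g) = 0 (y(I, g) = 0*g + 0 = 0 + 0 = 0)
b(J) = 0
(b(-5) - 50)**2 = (0 - 50)**2 = (-50)**2 = 2500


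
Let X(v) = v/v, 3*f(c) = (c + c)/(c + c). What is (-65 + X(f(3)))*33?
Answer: -2112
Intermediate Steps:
f(c) = ⅓ (f(c) = ((c + c)/(c + c))/3 = ((2*c)/((2*c)))/3 = ((2*c)*(1/(2*c)))/3 = (⅓)*1 = ⅓)
X(v) = 1
(-65 + X(f(3)))*33 = (-65 + 1)*33 = -64*33 = -2112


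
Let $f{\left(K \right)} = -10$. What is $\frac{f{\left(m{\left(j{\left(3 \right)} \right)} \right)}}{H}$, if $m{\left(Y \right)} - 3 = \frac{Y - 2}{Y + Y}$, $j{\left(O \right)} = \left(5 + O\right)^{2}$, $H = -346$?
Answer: $\frac{5}{173} \approx 0.028902$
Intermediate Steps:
$m{\left(Y \right)} = 3 + \frac{-2 + Y}{2 Y}$ ($m{\left(Y \right)} = 3 + \frac{Y - 2}{Y + Y} = 3 + \frac{-2 + Y}{2 Y}$)
$\frac{f{\left(m{\left(j{\left(3 \right)} \right)} \right)}}{H} = - \frac{10}{-346} = \left(-10\right) \left(- \frac{1}{346}\right) = \frac{5}{173}$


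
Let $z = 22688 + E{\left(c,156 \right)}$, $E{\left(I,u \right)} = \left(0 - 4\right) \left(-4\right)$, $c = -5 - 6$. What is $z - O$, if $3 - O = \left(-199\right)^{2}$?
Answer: $62302$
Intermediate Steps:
$c = -11$ ($c = -5 - 6 = -11$)
$E{\left(I,u \right)} = 16$ ($E{\left(I,u \right)} = \left(-4\right) \left(-4\right) = 16$)
$O = -39598$ ($O = 3 - \left(-199\right)^{2} = 3 - 39601 = -39598$)
$z = 22704$ ($z = 22688 + 16 = 22704$)
$z - O = 22704 - -39598 = 22704 + 39598 = 62302$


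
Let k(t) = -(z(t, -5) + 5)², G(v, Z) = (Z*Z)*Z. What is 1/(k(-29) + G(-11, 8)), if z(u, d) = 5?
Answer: 1/412 ≈ 0.0024272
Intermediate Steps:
G(v, Z) = Z³ (G(v, Z) = Z²*Z = Z³)
k(t) = -100 (k(t) = -(5 + 5)² = -1*10² = -1*100 = -100)
1/(k(-29) + G(-11, 8)) = 1/(-100 + 8³) = 1/(-100 + 512) = 1/412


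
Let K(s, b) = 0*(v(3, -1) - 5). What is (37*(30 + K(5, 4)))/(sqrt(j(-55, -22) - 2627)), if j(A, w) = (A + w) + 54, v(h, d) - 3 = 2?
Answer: -111*I*sqrt(106)/53 ≈ -21.563*I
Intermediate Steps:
v(h, d) = 5 (v(h, d) = 3 + 2 = 5)
j(A, w) = 54 + A + w
K(s, b) = 0 (K(s, b) = 0*(5 - 5) = 0*0 = 0)
(37*(30 + K(5, 4)))/(sqrt(j(-55, -22) - 2627)) = (37*(30 + 0))/(sqrt((54 - 55 - 22) - 2627)) = (37*30)/(sqrt(-23 - 2627)) = 1110/(sqrt(-2650)) = 1110/((5*I*sqrt(106))) = 1110*(-I*sqrt(106)/530) = -111*I*sqrt(106)/53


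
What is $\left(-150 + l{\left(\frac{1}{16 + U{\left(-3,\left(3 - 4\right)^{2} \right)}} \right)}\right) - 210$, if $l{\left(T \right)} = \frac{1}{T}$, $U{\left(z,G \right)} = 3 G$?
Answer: $-341$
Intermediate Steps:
$\left(-150 + l{\left(\frac{1}{16 + U{\left(-3,\left(3 - 4\right)^{2} \right)}} \right)}\right) - 210 = \left(-150 + \frac{1}{\frac{1}{16 + 3 \left(3 - 4\right)^{2}}}\right) - 210 = \left(-150 + \frac{1}{\frac{1}{16 + 3 \left(-1\right)^{2}}}\right) - 210 = \left(-150 + \frac{1}{\frac{1}{16 + 3 \cdot 1}}\right) - 210 = \left(-150 + \frac{1}{\frac{1}{16 + 3}}\right) - 210 = \left(-150 + \frac{1}{\frac{1}{19}}\right) - 210 = \left(-150 + 19\right) - 210 = -131 - 210 = -341$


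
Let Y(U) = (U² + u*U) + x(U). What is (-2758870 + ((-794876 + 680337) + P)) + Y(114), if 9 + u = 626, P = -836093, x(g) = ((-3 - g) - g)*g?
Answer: -3652502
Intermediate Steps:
x(g) = g*(-3 - 2*g) (x(g) = (-3 - 2*g)*g = g*(-3 - 2*g))
u = 617 (u = -9 + 626 = 617)
Y(U) = U² + 617*U - U*(3 + 2*U) (Y(U) = (U² + 617*U) - U*(3 + 2*U) = U² + 617*U - U*(3 + 2*U))
(-2758870 + ((-794876 + 680337) + P)) + Y(114) = (-2758870 + ((-794876 + 680337) - 836093)) + 114*(614 - 1*114) = (-2758870 + (-114539 - 836093)) + 114*(614 - 114) = (-2758870 - 950632) + 114*500 = -3709502 + 57000 = -3652502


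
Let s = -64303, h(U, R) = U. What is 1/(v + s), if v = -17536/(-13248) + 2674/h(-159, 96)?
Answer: -10971/705638197 ≈ -1.5548e-5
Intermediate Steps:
v = -169984/10971 (v = -17536/(-13248) + 2674/(-159) = -17536*(-1/13248) + 2674*(-1/159) = 274/207 - 2674/159 = -169984/10971 ≈ -15.494)
1/(v + s) = 1/(-169984/10971 - 64303) = 1/(-705638197/10971) = -10971/705638197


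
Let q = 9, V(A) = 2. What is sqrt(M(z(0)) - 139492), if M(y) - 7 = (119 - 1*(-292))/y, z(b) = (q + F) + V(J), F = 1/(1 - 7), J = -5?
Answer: I*sqrt(589163835)/65 ≈ 373.43*I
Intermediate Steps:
F = -1/6 (F = 1/(-6) = -1/6 ≈ -0.16667)
z(b) = 65/6 (z(b) = (9 - 1/6) + 2 = 53/6 + 2 = 65/6)
M(y) = 7 + 411/y (M(y) = 7 + (119 - 1*(-292))/y = 7 + (119 + 292)/y = 7 + 411/y)
sqrt(M(z(0)) - 139492) = sqrt((7 + 411/(65/6)) - 139492) = sqrt((7 + 411*(6/65)) - 139492) = sqrt((7 + 2466/65) - 139492) = sqrt(2921/65 - 139492) = sqrt(-9064059/65) = I*sqrt(589163835)/65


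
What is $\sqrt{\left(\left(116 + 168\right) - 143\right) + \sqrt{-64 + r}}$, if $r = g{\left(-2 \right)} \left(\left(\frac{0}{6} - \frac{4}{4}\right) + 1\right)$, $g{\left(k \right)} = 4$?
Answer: $\sqrt{141 + 8 i} \approx 11.879 + 0.33673 i$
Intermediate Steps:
$r = 0$ ($r = 4 \left(\left(\frac{0}{6} - \frac{4}{4}\right) + 1\right) = 4 \left(\left(0 \cdot \frac{1}{6} - 1\right) + 1\right) = 4 \left(\left(0 - 1\right) + 1\right) = 4 \left(-1 + 1\right) = 4 \cdot 0 = 0$)
$\sqrt{\left(\left(116 + 168\right) - 143\right) + \sqrt{-64 + r}} = \sqrt{\left(\left(116 + 168\right) - 143\right) + \sqrt{-64 + 0}} = \sqrt{\left(284 - 143\right) + \sqrt{-64}} = \sqrt{141 + 8 i}$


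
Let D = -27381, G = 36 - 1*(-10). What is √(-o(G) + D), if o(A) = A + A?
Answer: I*√27473 ≈ 165.75*I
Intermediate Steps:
G = 46 (G = 36 + 10 = 46)
o(A) = 2*A
√(-o(G) + D) = √(-2*46 - 27381) = √(-1*92 - 27381) = √(-92 - 27381) = √(-27473) = I*√27473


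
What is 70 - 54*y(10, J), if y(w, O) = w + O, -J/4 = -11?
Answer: -2846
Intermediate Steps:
J = 44 (J = -4*(-11) = 44)
y(w, O) = O + w
70 - 54*y(10, J) = 70 - 54*(44 + 10) = 70 - 54*54 = 70 - 2916 = -2846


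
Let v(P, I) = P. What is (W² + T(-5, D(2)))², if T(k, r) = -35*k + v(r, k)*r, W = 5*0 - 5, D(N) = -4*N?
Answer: 69696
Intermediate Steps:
W = -5 (W = 0 - 5 = -5)
T(k, r) = r² - 35*k (T(k, r) = -35*k + r*r = -35*k + r² = r² - 35*k)
(W² + T(-5, D(2)))² = ((-5)² + ((-4*2)² - 35*(-5)))² = (25 + ((-8)² + 175))² = (25 + (64 + 175))² = (25 + 239)² = 264² = 69696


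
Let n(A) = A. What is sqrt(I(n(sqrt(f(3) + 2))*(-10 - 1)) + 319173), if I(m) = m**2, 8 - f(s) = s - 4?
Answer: 2*sqrt(80126) ≈ 566.13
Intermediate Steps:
f(s) = 12 - s (f(s) = 8 - (s - 4) = 8 - (-4 + s) = 8 + (4 - s) = 12 - s)
sqrt(I(n(sqrt(f(3) + 2))*(-10 - 1)) + 319173) = sqrt((sqrt((12 - 1*3) + 2)*(-10 - 1))**2 + 319173) = sqrt((sqrt((12 - 3) + 2)*(-11))**2 + 319173) = sqrt((sqrt(9 + 2)*(-11))**2 + 319173) = sqrt((sqrt(11)*(-11))**2 + 319173) = sqrt((-11*sqrt(11))**2 + 319173) = sqrt(1331 + 319173) = sqrt(320504) = 2*sqrt(80126)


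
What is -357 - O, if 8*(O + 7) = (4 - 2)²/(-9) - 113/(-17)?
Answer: -429349/1224 ≈ -350.78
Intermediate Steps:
O = -7619/1224 (O = -7 + ((4 - 2)²/(-9) - 113/(-17))/8 = -7 + (2²*(-⅑) - 113*(-1/17))/8 = -7 + (4*(-⅑) + 113/17)/8 = -7 + (-4/9 + 113/17)/8 = -7 + (⅛)*(949/153) = -7 + 949/1224 = -7619/1224 ≈ -6.2247)
-357 - O = -357 - 1*(-7619/1224) = -357 + 7619/1224 = -429349/1224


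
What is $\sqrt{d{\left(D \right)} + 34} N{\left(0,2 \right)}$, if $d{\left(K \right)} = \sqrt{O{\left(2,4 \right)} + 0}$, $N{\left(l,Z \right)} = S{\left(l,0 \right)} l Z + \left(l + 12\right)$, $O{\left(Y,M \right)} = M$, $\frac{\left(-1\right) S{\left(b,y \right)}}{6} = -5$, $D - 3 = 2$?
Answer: $72$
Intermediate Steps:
$D = 5$ ($D = 3 + 2 = 5$)
$S{\left(b,y \right)} = 30$ ($S{\left(b,y \right)} = \left(-6\right) \left(-5\right) = 30$)
$N{\left(l,Z \right)} = 12 + l + 30 Z l$ ($N{\left(l,Z \right)} = 30 l Z + \left(l + 12\right) = 30 Z l + \left(12 + l\right) = 12 + l + 30 Z l$)
$d{\left(K \right)} = 2$ ($d{\left(K \right)} = \sqrt{4 + 0} = \sqrt{4} = 2$)
$\sqrt{d{\left(D \right)} + 34} N{\left(0,2 \right)} = \sqrt{2 + 34} \left(12 + 0 + 30 \cdot 2 \cdot 0\right) = \sqrt{36} \left(12 + 0 + 0\right) = 6 \cdot 12 = 72$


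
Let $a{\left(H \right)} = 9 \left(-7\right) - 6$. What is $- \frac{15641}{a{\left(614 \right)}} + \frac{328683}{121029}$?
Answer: $\frac{638564572}{2783667} \approx 229.4$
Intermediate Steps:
$a{\left(H \right)} = -69$ ($a{\left(H \right)} = -63 - 6 = -69$)
$- \frac{15641}{a{\left(614 \right)}} + \frac{328683}{121029} = - \frac{15641}{-69} + \frac{328683}{121029} = \left(-15641\right) \left(- \frac{1}{69}\right) + 328683 \cdot \frac{1}{121029} = \frac{15641}{69} + \frac{109561}{40343} = \frac{638564572}{2783667}$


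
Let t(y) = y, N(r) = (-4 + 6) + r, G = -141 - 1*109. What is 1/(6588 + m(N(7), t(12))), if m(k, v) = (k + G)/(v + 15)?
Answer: 27/177635 ≈ 0.00015200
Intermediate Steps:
G = -250 (G = -141 - 109 = -250)
N(r) = 2 + r
m(k, v) = (-250 + k)/(15 + v) (m(k, v) = (k - 250)/(v + 15) = (-250 + k)/(15 + v))
1/(6588 + m(N(7), t(12))) = 1/(6588 + (-250 + (2 + 7))/(15 + 12)) = 1/(6588 + (-250 + 9)/27) = 1/(6588 + (1/27)*(-241)) = 1/(6588 - 241/27) = 1/(177635/27) = 27/177635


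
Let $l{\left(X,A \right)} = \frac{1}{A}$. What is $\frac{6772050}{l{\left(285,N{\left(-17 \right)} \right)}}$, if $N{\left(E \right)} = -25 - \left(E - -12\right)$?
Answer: $-135441000$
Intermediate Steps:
$N{\left(E \right)} = -37 - E$ ($N{\left(E \right)} = -25 - \left(E + 12\right) = -25 - \left(12 + E\right) = -37 - E$)
$\frac{6772050}{l{\left(285,N{\left(-17 \right)} \right)}} = \frac{6772050}{\frac{1}{-37 - -17}} = \frac{6772050}{\frac{1}{-37 + 17}} = \frac{6772050}{\frac{1}{-20}} = \frac{6772050}{- \frac{1}{20}} = 6772050 \left(-20\right) = -135441000$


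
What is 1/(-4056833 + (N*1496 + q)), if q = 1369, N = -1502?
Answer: -1/6302456 ≈ -1.5867e-7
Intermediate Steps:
1/(-4056833 + (N*1496 + q)) = 1/(-4056833 + (-1502*1496 + 1369)) = 1/(-4056833 + (-2246992 + 1369)) = 1/(-4056833 - 2245623) = 1/(-6302456) = -1/6302456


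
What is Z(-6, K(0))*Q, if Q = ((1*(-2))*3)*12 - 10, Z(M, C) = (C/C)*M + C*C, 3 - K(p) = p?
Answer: -246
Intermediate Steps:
K(p) = 3 - p
Z(M, C) = M + C**2 (Z(M, C) = 1*M + C**2 = M + C**2)
Q = -82 (Q = -2*3*12 - 10 = -6*12 - 10 = -72 - 10 = -82)
Z(-6, K(0))*Q = (-6 + (3 - 1*0)**2)*(-82) = (-6 + (3 + 0)**2)*(-82) = (-6 + 3**2)*(-82) = (-6 + 9)*(-82) = 3*(-82) = -246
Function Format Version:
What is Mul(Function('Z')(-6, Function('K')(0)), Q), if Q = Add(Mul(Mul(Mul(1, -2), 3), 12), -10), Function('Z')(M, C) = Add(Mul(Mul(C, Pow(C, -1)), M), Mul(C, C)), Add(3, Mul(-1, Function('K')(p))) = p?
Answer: -246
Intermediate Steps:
Function('K')(p) = Add(3, Mul(-1, p))
Function('Z')(M, C) = Add(M, Pow(C, 2)) (Function('Z')(M, C) = Add(Mul(1, M), Pow(C, 2)) = Add(M, Pow(C, 2)))
Q = -82 (Q = Add(Mul(Mul(-2, 3), 12), -10) = Add(Mul(-6, 12), -10) = Add(-72, -10) = -82)
Mul(Function('Z')(-6, Function('K')(0)), Q) = Mul(Add(-6, Pow(Add(3, Mul(-1, 0)), 2)), -82) = Mul(Add(-6, Pow(Add(3, 0), 2)), -82) = Mul(Add(-6, Pow(3, 2)), -82) = Mul(Add(-6, 9), -82) = Mul(3, -82) = -246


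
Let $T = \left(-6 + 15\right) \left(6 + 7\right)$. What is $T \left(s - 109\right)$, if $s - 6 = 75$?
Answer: $-3276$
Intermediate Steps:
$s = 81$ ($s = 6 + 75 = 81$)
$T = 117$ ($T = 9 \cdot 13 = 117$)
$T \left(s - 109\right) = 117 \left(81 - 109\right) = 117 \left(-28\right) = -3276$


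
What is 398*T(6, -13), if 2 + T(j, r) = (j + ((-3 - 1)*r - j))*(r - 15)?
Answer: -580284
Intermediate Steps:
T(j, r) = -2 - 4*r*(-15 + r) (T(j, r) = -2 + (j + ((-3 - 1)*r - j))*(r - 15) = -2 + (j + (-4*r - j))*(-15 + r) = -2 + (j + (-j - 4*r))*(-15 + r) = -2 + (-4*r)*(-15 + r) = -2 - 4*r*(-15 + r))
398*T(6, -13) = 398*(-2 - 4*(-13)**2 + 60*(-13)) = 398*(-2 - 4*169 - 780) = 398*(-2 - 676 - 780) = 398*(-1458) = -580284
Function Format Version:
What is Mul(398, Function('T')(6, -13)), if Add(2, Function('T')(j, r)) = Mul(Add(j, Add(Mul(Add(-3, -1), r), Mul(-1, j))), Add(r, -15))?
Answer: -580284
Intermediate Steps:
Function('T')(j, r) = Add(-2, Mul(-4, r, Add(-15, r))) (Function('T')(j, r) = Add(-2, Mul(Add(j, Add(Mul(Add(-3, -1), r), Mul(-1, j))), Add(r, -15))) = Add(-2, Mul(Add(j, Add(Mul(-4, r), Mul(-1, j))), Add(-15, r))) = Add(-2, Mul(Add(j, Add(Mul(-1, j), Mul(-4, r))), Add(-15, r))) = Add(-2, Mul(Mul(-4, r), Add(-15, r))) = Add(-2, Mul(-4, r, Add(-15, r))))
Mul(398, Function('T')(6, -13)) = Mul(398, Add(-2, Mul(-4, Pow(-13, 2)), Mul(60, -13))) = Mul(398, Add(-2, Mul(-4, 169), -780)) = Mul(398, Add(-2, -676, -780)) = Mul(398, -1458) = -580284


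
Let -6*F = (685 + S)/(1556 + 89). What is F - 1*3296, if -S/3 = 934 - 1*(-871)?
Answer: -3252679/987 ≈ -3295.5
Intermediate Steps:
S = -5415 (S = -3*(934 - 1*(-871)) = -3*(934 + 871) = -3*1805 = -5415)
F = 473/987 (F = -(685 - 5415)/(6*(1556 + 89)) = -(-2365)/(3*1645) = -⅙*(-946/329) = 473/987 ≈ 0.47923)
F - 1*3296 = 473/987 - 1*3296 = 473/987 - 3296 = -3252679/987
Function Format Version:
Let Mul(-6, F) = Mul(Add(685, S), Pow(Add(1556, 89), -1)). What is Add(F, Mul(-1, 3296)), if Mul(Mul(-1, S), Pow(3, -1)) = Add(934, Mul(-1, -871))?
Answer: Rational(-3252679, 987) ≈ -3295.5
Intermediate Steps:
S = -5415 (S = Mul(-3, Add(934, Mul(-1, -871))) = Mul(-3, Add(934, 871)) = Mul(-3, 1805) = -5415)
F = Rational(473, 987) (F = Mul(Rational(-1, 6), Mul(Add(685, -5415), Pow(Add(1556, 89), -1))) = Mul(Rational(-1, 6), Mul(-4730, Pow(1645, -1))) = Mul(Rational(-1, 6), Mul(-4730, Rational(1, 1645))) = Mul(Rational(-1, 6), Rational(-946, 329)) = Rational(473, 987) ≈ 0.47923)
Add(F, Mul(-1, 3296)) = Add(Rational(473, 987), Mul(-1, 3296)) = Add(Rational(473, 987), -3296) = Rational(-3252679, 987)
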